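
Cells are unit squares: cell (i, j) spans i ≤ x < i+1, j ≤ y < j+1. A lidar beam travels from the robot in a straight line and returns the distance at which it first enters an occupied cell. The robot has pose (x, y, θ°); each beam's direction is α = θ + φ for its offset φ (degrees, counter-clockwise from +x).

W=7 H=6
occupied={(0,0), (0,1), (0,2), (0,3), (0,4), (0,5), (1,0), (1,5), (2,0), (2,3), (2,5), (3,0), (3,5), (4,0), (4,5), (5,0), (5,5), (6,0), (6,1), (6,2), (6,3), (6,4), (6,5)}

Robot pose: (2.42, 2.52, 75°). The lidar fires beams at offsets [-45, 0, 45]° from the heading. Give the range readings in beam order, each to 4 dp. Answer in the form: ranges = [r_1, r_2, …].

beam 1: φ=-45°, α=30°
  d=(0.8660,0.5000)  start (2,2)  tX=0.6697 tY=0.9600  stride 1/|dx|=1.1547 1/|dy|=2.0000
    cross x-line → (3,2), t=0.6697
    cross y-line → (3,3), t=0.9600
    cross x-line → (4,3), t=1.8244
    cross y-line → (4,4), t=2.9600
    cross x-line → (5,4), t=2.9791
    cross x-line → (6,4), t=4.1338 (wall)
  → r_1 = 4.1338
beam 2: φ=0°, α=75°
  d=(0.2588,0.9659)  start (2,2)  tX=2.2409 tY=0.4969  stride 1/|dx|=3.8637 1/|dy|=1.0353
    cross y-line → (2,3), t=0.4969 (wall)
  → r_2 = 0.4969
beam 3: φ=45°, α=120°
  d=(-0.5000,0.8660)  start (2,2)  tX=0.8400 tY=0.5543  stride 1/|dx|=2.0000 1/|dy|=1.1547
    cross y-line → (2,3), t=0.5543 (wall)
  → r_3 = 0.5543

ranges = [4.1338, 0.4969, 0.5543]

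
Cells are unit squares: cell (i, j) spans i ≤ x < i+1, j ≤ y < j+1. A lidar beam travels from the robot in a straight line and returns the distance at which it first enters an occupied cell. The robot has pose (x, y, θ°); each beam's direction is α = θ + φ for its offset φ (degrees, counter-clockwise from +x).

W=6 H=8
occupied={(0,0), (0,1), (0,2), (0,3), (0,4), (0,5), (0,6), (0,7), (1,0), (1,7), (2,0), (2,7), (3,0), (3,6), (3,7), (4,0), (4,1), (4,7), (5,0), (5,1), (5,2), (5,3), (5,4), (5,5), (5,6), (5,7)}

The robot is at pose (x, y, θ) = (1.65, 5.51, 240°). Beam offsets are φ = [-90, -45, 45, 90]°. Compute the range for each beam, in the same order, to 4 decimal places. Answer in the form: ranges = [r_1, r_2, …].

ranges = [0.7506, 0.6729, 4.6691, 3.8682]

beam 1: φ=-90°, α=150°
  d=(-0.8660,0.5000)  start (1,5)  tX=0.7506 tY=0.9800  stride 1/|dx|=1.1547 1/|dy|=2.0000
    cross x-line → (0,5), t=0.7506 (wall)
  → r_1 = 0.7506
beam 2: φ=-45°, α=195°
  d=(-0.9659,-0.2588)  start (1,5)  tX=0.6729 tY=1.9705  stride 1/|dx|=1.0353 1/|dy|=3.8637
    cross x-line → (0,5), t=0.6729 (wall)
  → r_2 = 0.6729
beam 3: φ=45°, α=285°
  d=(0.2588,-0.9659)  start (1,5)  tX=1.3523 tY=0.5280  stride 1/|dx|=3.8637 1/|dy|=1.0353
    cross y-line → (1,4), t=0.5280
    cross x-line → (2,4), t=1.3523
    cross y-line → (2,3), t=1.5633
    cross y-line → (2,2), t=2.5985
    cross y-line → (2,1), t=3.6338
    cross y-line → (2,0), t=4.6691 (wall)
  → r_3 = 4.6691
beam 4: φ=90°, α=330°
  d=(0.8660,-0.5000)  start (1,5)  tX=0.4041 tY=1.0200  stride 1/|dx|=1.1547 1/|dy|=2.0000
    cross x-line → (2,5), t=0.4041
    cross y-line → (2,4), t=1.0200
    cross x-line → (3,4), t=1.5588
    cross x-line → (4,4), t=2.7135
    cross y-line → (4,3), t=3.0200
    cross x-line → (5,3), t=3.8682 (wall)
  → r_4 = 3.8682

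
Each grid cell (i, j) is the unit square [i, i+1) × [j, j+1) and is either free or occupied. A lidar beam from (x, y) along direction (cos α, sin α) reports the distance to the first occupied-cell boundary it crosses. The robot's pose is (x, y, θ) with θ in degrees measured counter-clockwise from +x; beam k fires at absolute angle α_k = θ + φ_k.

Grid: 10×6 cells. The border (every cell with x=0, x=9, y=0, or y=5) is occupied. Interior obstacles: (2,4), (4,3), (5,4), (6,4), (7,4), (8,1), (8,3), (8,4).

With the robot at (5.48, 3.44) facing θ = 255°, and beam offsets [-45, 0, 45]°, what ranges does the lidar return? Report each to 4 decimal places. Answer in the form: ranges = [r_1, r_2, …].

ranges = [0.5543, 2.5261, 2.8175]

beam 1: φ=-45°, α=210°
  dir = (cos 210°, sin 210°) = (-0.8660, -0.5000); from cell (5,3)
  next x-line at t=0.5543, next y-line at t=0.8800; Δt_x=1.1547, Δt_y=2.0000
    x: enter (4,3) at t=0.5543 ← occupied
  → r_1 = 0.5543
beam 2: φ=0°, α=255°
  dir = (cos 255°, sin 255°) = (-0.2588, -0.9659); from cell (5,3)
  next x-line at t=1.8546, next y-line at t=0.4555; Δt_x=3.8637, Δt_y=1.0353
    y: enter (5,2) at t=0.4555
    y: enter (5,1) at t=1.4908
    x: enter (4,1) at t=1.8546
    y: enter (4,0) at t=2.5261 ← occupied
  → r_2 = 2.5261
beam 3: φ=45°, α=300°
  dir = (cos 300°, sin 300°) = (0.5000, -0.8660); from cell (5,3)
  next x-line at t=1.0400, next y-line at t=0.5081; Δt_x=2.0000, Δt_y=1.1547
    y: enter (5,2) at t=0.5081
    x: enter (6,2) at t=1.0400
    y: enter (6,1) at t=1.6628
    y: enter (6,0) at t=2.8175 ← occupied
  → r_3 = 2.8175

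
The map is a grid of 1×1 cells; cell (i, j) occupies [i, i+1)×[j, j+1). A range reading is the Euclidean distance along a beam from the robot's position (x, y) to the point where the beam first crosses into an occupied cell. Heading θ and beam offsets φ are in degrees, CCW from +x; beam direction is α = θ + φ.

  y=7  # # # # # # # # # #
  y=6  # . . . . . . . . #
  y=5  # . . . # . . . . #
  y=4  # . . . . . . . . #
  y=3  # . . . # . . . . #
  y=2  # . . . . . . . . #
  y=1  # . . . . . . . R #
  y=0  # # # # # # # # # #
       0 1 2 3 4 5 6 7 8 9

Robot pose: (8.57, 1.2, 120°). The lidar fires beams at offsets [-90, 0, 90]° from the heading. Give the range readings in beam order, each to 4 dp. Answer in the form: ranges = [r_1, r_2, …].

ranges = [0.4965, 6.6973, 0.4000]

beam 1: φ=-90°, α=30°
  cosα=0.8660 sinα=0.5000 | (8,1) | tMaxX 0.4965 tMaxY 1.6000 | tΔX 1.1547 tΔY 2.0000
    t=0.4965 [x] (9,1) — stop
  → r_1 = 0.4965
beam 2: φ=0°, α=120°
  cosα=-0.5000 sinα=0.8660 | (8,1) | tMaxX 1.1400 tMaxY 0.9238 | tΔX 2.0000 tΔY 1.1547
    t=0.9238 [y] (8,2)
    t=1.1400 [x] (7,2)
    t=2.0785 [y] (7,3)
    t=3.1400 [x] (6,3)
    t=3.2332 [y] (6,4)
    t=4.3879 [y] (6,5)
    t=5.1400 [x] (5,5)
    t=5.5426 [y] (5,6)
    t=6.6973 [y] (5,7) — stop
  → r_2 = 6.6973
beam 3: φ=90°, α=210°
  cosα=-0.8660 sinα=-0.5000 | (8,1) | tMaxX 0.6582 tMaxY 0.4000 | tΔX 1.1547 tΔY 2.0000
    t=0.4000 [y] (8,0) — stop
  → r_3 = 0.4000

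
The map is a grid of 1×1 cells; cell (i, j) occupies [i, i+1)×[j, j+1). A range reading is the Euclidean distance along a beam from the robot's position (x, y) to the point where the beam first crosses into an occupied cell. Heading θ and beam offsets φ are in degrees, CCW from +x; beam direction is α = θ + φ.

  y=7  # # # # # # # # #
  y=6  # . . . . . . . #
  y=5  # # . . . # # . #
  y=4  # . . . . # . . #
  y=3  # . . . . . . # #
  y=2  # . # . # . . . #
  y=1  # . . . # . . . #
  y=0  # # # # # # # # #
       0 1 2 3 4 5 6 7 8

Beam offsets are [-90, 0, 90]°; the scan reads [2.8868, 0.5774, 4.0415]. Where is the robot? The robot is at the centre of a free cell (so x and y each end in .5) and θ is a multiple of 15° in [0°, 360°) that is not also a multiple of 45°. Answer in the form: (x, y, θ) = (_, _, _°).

Enumerate (i+0.5, j+0.5, θ) over the 34 free cells and 16 admissible headings. For each, cast all 3 beams and compare to the given ranges.
  (3.5, 6.5, 15°): beam 1 = 3.6235 ≠ 2.8868 ✗
  (2.5, 5.5, 120°): beam 1 = 3.0000 ≠ 2.8868 ✗
  (4.5, 3.5, 75°): beam 1 = 3.6235 ≠ 2.8868 ✗
  (7.5, 2.5, 30°): beam 1 = 1.0000 ≠ 2.8868 ✗
  (1.5, 2.5, 240°): beam 1 = 0.5774 ≠ 2.8868 ✗
  …
  (5.5, 3.5, 60°): r_1=2.8868, r_2=0.5774, r_3=4.0415 — all match ✓
No second candidate reproduces the full scan.

(x, y, θ) = (5.5, 3.5, 60°)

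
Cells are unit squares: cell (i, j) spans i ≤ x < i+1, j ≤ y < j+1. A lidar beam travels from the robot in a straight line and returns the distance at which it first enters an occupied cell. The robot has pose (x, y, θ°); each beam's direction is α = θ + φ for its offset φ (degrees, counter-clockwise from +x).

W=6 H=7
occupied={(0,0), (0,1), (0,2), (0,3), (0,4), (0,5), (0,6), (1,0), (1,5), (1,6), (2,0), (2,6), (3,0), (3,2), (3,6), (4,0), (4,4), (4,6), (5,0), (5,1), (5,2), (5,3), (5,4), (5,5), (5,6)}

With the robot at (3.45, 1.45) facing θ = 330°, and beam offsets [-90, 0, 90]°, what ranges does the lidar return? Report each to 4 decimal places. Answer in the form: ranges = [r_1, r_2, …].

beam 1: φ=-90°, α=240°
  direction (-0.5000, -0.8660); cell (3,1); t to first gridline: x 0.9000, y 0.5196 (then +2.0000 / +1.1547)
    (3,0) via y @ 0.5196  # hit
  → r_1 = 0.5196
beam 2: φ=0°, α=330°
  direction (0.8660, -0.5000); cell (3,1); t to first gridline: x 0.6351, y 0.9000 (then +1.1547 / +2.0000)
    (4,1) via x @ 0.6351
    (4,0) via y @ 0.9000  # hit
  → r_2 = 0.9000
beam 3: φ=90°, α=60°
  direction (0.5000, 0.8660); cell (3,1); t to first gridline: x 1.1000, y 0.6351 (then +2.0000 / +1.1547)
    (3,2) via y @ 0.6351  # hit
  → r_3 = 0.6351

ranges = [0.5196, 0.9000, 0.6351]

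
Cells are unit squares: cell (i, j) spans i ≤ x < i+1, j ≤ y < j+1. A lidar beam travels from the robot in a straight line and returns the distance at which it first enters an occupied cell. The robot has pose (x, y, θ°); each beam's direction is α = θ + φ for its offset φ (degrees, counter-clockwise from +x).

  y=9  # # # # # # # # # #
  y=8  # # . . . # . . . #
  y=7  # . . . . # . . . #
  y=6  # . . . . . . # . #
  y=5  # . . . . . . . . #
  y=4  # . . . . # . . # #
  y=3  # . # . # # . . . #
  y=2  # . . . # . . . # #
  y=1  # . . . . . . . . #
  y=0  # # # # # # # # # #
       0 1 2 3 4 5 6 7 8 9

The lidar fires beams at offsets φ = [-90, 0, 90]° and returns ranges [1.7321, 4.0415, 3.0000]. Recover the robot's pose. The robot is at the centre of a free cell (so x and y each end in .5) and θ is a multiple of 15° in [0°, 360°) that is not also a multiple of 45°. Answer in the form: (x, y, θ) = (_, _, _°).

The pose lattice has 53·16 = 848 candidates. Test each by forward raycasting.
  (6.5, 5.5, 75°): beam 1 = 1.9319 ≠ 1.7321 ✗
  (3.5, 6.5, 165°): beam 1 = 2.5882 ≠ 1.7321 ✗
  (7.5, 5.5, 75°): beam 1 = 1.5529 ≠ 1.7321 ✗
  …
  (5.5, 5.5, 120°): r_1=1.7321, r_2=4.0415, r_3=3.0000 — all match ✓
Unique over the lattice → pose = (5.5, 5.5, 120°).

(x, y, θ) = (5.5, 5.5, 120°)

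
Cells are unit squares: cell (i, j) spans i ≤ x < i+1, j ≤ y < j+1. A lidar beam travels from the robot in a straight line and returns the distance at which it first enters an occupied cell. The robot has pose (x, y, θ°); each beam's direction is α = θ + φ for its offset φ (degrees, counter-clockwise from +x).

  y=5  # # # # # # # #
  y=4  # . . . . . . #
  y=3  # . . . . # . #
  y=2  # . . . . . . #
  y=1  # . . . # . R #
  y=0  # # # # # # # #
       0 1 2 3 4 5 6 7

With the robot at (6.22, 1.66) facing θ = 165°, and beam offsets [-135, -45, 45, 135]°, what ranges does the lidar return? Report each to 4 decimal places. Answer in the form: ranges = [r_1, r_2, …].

ranges = [0.9007, 1.5473, 1.3200, 0.7621]

beam 1: φ=-135°, α=30°
  direction (0.8660, 0.5000); cell (6,1); t to first gridline: x 0.9007, y 0.6800 (then +1.1547 / +2.0000)
    (6,2) via y @ 0.6800
    (7,2) via x @ 0.9007  # hit
  → r_1 = 0.9007
beam 2: φ=-45°, α=120°
  direction (-0.5000, 0.8660); cell (6,1); t to first gridline: x 0.4400, y 0.3926 (then +2.0000 / +1.1547)
    (6,2) via y @ 0.3926
    (5,2) via x @ 0.4400
    (5,3) via y @ 1.5473  # hit
  → r_2 = 1.5473
beam 3: φ=45°, α=210°
  direction (-0.8660, -0.5000); cell (6,1); t to first gridline: x 0.2540, y 1.3200 (then +1.1547 / +2.0000)
    (5,1) via x @ 0.2540
    (5,0) via y @ 1.3200  # hit
  → r_3 = 1.3200
beam 4: φ=135°, α=300°
  direction (0.5000, -0.8660); cell (6,1); t to first gridline: x 1.5600, y 0.7621 (then +2.0000 / +1.1547)
    (6,0) via y @ 0.7621  # hit
  → r_4 = 0.7621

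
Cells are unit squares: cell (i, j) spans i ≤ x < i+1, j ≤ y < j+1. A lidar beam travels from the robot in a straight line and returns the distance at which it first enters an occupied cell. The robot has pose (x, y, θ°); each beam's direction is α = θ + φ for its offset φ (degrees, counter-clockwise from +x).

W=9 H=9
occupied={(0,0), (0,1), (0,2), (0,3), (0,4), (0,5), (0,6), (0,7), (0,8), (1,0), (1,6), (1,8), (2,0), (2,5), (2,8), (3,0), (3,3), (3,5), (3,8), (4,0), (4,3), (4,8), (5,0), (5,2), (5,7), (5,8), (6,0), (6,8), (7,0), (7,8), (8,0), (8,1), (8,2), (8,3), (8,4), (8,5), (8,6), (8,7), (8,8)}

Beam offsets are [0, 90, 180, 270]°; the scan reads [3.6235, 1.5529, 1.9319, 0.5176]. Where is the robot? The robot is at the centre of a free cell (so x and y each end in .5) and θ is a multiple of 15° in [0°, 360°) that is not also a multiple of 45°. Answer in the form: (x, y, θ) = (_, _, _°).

(x, y, θ) = (4.5, 1.5, 15°)

Candidates: 42 free-cell centres × 16 headings = 672 poses. Raycast each; keep the one whose scan matches to 4 dp.
  (4.5, 6.5, 285°): beam 2 = 3.6235 ≠ 1.5529 ✗
  (7.5, 1.5, 285°): beam 1 = 0.5176 ≠ 3.6235 ✗
  (1.5, 2.5, 195°): beam 1 = 0.5176 ≠ 3.6235 ✗
  (5.5, 6.5, 285°): beam 1 = 5.6940 ≠ 3.6235 ✗
  …
  (4.5, 1.5, 15°): r_1=3.6235, r_2=1.5529, r_3=1.9319, r_4=0.5176 — all match ✓
Unique over the lattice → pose = (4.5, 1.5, 15°).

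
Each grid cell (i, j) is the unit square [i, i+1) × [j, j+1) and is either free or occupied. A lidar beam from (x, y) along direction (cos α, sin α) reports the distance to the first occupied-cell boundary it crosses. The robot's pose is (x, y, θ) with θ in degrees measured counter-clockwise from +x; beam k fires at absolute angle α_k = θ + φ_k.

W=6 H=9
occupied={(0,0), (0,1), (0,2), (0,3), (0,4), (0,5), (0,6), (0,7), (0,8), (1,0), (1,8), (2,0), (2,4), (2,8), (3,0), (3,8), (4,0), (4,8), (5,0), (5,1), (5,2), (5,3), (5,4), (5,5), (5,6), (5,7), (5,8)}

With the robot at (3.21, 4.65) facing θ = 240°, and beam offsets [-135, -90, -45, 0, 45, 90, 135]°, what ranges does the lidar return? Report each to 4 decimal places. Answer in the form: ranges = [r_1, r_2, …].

ranges = [3.4682, 0.2425, 0.2174, 0.4200, 3.7788, 2.0669, 1.8531]

beam 1: φ=-135°, α=105°
  direction (-0.2588, 0.9659); cell (3,4); t to first gridline: x 0.8114, y 0.3623 (then +3.8637 / +1.0353)
    (3,5) via y @ 0.3623
    (2,5) via x @ 0.8114
    (2,6) via y @ 1.3976
    (2,7) via y @ 2.4329
    (2,8) via y @ 3.4682  # hit
  → r_1 = 3.4682
beam 2: φ=-90°, α=150°
  direction (-0.8660, 0.5000); cell (3,4); t to first gridline: x 0.2425, y 0.7000 (then +1.1547 / +2.0000)
    (2,4) via x @ 0.2425  # hit
  → r_2 = 0.2425
beam 3: φ=-45°, α=195°
  direction (-0.9659, -0.2588); cell (3,4); t to first gridline: x 0.2174, y 2.5114 (then +1.0353 / +3.8637)
    (2,4) via x @ 0.2174  # hit
  → r_3 = 0.2174
beam 4: φ=0°, α=240°
  direction (-0.5000, -0.8660); cell (3,4); t to first gridline: x 0.4200, y 0.7506 (then +2.0000 / +1.1547)
    (2,4) via x @ 0.4200  # hit
  → r_4 = 0.4200
beam 5: φ=45°, α=285°
  direction (0.2588, -0.9659); cell (3,4); t to first gridline: x 3.0523, y 0.6729 (then +3.8637 / +1.0353)
    (3,3) via y @ 0.6729
    (3,2) via y @ 1.7082
    (3,1) via y @ 2.7435
    (4,1) via x @ 3.0523
    (4,0) via y @ 3.7788  # hit
  → r_5 = 3.7788
beam 6: φ=90°, α=330°
  direction (0.8660, -0.5000); cell (3,4); t to first gridline: x 0.9122, y 1.3000 (then +1.1547 / +2.0000)
    (4,4) via x @ 0.9122
    (4,3) via y @ 1.3000
    (5,3) via x @ 2.0669  # hit
  → r_6 = 2.0669
beam 7: φ=135°, α=15°
  direction (0.9659, 0.2588); cell (3,4); t to first gridline: x 0.8179, y 1.3523 (then +1.0353 / +3.8637)
    (4,4) via x @ 0.8179
    (4,5) via y @ 1.3523
    (5,5) via x @ 1.8531  # hit
  → r_7 = 1.8531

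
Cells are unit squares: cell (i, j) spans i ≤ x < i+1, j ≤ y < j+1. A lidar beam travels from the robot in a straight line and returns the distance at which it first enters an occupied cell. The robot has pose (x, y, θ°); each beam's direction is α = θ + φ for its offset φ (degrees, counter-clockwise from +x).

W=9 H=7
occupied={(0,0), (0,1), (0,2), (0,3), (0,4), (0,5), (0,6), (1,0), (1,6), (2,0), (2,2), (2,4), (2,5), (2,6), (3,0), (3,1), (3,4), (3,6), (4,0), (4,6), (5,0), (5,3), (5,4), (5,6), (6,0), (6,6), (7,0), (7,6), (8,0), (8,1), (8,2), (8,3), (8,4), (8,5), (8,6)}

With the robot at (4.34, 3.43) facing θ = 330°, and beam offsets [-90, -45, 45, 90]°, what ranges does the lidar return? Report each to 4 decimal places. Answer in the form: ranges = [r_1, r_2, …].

ranges = [1.6512, 2.5157, 0.6833, 1.3200]

beam 1: φ=-90°, α=240°
  d=(-0.5000,-0.8660)  start (4,3)  tX=0.6800 tY=0.4965  stride 1/|dx|=2.0000 1/|dy|=1.1547
    cross y-line → (4,2), t=0.4965
    cross x-line → (3,2), t=0.6800
    cross y-line → (3,1), t=1.6512 (wall)
  → r_1 = 1.6512
beam 2: φ=-45°, α=285°
  d=(0.2588,-0.9659)  start (4,3)  tX=2.5500 tY=0.4452  stride 1/|dx|=3.8637 1/|dy|=1.0353
    cross y-line → (4,2), t=0.4452
    cross y-line → (4,1), t=1.4804
    cross y-line → (4,0), t=2.5157 (wall)
  → r_2 = 2.5157
beam 3: φ=45°, α=15°
  d=(0.9659,0.2588)  start (4,3)  tX=0.6833 tY=2.2023  stride 1/|dx|=1.0353 1/|dy|=3.8637
    cross x-line → (5,3), t=0.6833 (wall)
  → r_3 = 0.6833
beam 4: φ=90°, α=60°
  d=(0.5000,0.8660)  start (4,3)  tX=1.3200 tY=0.6582  stride 1/|dx|=2.0000 1/|dy|=1.1547
    cross y-line → (4,4), t=0.6582
    cross x-line → (5,4), t=1.3200 (wall)
  → r_4 = 1.3200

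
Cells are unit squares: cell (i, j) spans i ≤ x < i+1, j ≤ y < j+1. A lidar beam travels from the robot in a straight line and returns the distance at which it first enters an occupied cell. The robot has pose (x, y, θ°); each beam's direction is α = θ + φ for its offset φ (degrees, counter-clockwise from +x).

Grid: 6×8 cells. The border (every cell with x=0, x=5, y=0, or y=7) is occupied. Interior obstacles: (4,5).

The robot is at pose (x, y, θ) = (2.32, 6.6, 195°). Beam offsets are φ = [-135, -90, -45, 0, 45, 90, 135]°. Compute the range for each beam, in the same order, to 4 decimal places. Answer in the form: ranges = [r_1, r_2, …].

beam 1: φ=-135°, α=60°
  d=(0.5000,0.8660)  start (2,6)  tX=1.3600 tY=0.4619  stride 1/|dx|=2.0000 1/|dy|=1.1547
    cross y-line → (2,7), t=0.4619 (wall)
  → r_1 = 0.4619
beam 2: φ=-90°, α=105°
  d=(-0.2588,0.9659)  start (2,6)  tX=1.2364 tY=0.4141  stride 1/|dx|=3.8637 1/|dy|=1.0353
    cross y-line → (2,7), t=0.4141 (wall)
  → r_2 = 0.4141
beam 3: φ=-45°, α=150°
  d=(-0.8660,0.5000)  start (2,6)  tX=0.3695 tY=0.8000  stride 1/|dx|=1.1547 1/|dy|=2.0000
    cross x-line → (1,6), t=0.3695
    cross y-line → (1,7), t=0.8000 (wall)
  → r_3 = 0.8000
beam 4: φ=0°, α=195°
  d=(-0.9659,-0.2588)  start (2,6)  tX=0.3313 tY=2.3182  stride 1/|dx|=1.0353 1/|dy|=3.8637
    cross x-line → (1,6), t=0.3313
    cross x-line → (0,6), t=1.3666 (wall)
  → r_4 = 1.3666
beam 5: φ=45°, α=240°
  d=(-0.5000,-0.8660)  start (2,6)  tX=0.6400 tY=0.6928  stride 1/|dx|=2.0000 1/|dy|=1.1547
    cross x-line → (1,6), t=0.6400
    cross y-line → (1,5), t=0.6928
    cross y-line → (1,4), t=1.8475
    cross x-line → (0,4), t=2.6400 (wall)
  → r_5 = 2.6400
beam 6: φ=90°, α=285°
  d=(0.2588,-0.9659)  start (2,6)  tX=2.6273 tY=0.6212  stride 1/|dx|=3.8637 1/|dy|=1.0353
    cross y-line → (2,5), t=0.6212
    cross y-line → (2,4), t=1.6564
    cross x-line → (3,4), t=2.6273
    cross y-line → (3,3), t=2.6917
    cross y-line → (3,2), t=3.7270
    cross y-line → (3,1), t=4.7623
    cross y-line → (3,0), t=5.7975 (wall)
  → r_6 = 5.7975
beam 7: φ=135°, α=330°
  d=(0.8660,-0.5000)  start (2,6)  tX=0.7852 tY=1.2000  stride 1/|dx|=1.1547 1/|dy|=2.0000
    cross x-line → (3,6), t=0.7852
    cross y-line → (3,5), t=1.2000
    cross x-line → (4,5), t=1.9399 (wall)
  → r_7 = 1.9399

ranges = [0.4619, 0.4141, 0.8000, 1.3666, 2.6400, 5.7975, 1.9399]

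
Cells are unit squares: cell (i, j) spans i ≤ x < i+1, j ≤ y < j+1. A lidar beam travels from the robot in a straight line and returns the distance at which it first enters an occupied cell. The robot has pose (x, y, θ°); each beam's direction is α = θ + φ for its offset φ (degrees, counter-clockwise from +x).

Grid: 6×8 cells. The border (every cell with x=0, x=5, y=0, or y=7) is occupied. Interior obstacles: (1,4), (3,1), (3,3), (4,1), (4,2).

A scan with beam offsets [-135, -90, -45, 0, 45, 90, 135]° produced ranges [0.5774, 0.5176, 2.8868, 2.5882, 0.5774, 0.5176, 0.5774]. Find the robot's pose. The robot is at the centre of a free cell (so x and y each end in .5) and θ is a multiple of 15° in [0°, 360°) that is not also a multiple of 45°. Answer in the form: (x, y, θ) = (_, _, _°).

(x, y, θ) = (3.5, 2.5, 195°)

Candidates: 19 free-cell centres × 16 headings = 304 poses. Raycast each; keep the one whose scan matches to 4 dp.
  (2.5, 5.5, 240°): beam 1 = 1.5529 ≠ 0.5774 ✗
  (1.5, 3.5, 285°): beam 3 = 1.0000 ≠ 2.8868 ✗
  (2.5, 4.5, 75°): beam 1 = 1.0000 ≠ 0.5774 ✗
  (4.5, 5.5, 105°): beam 3 = 1.0000 ≠ 2.8868 ✗
  …
  (3.5, 2.5, 195°): r_1=0.5774, r_2=0.5176, r_3=2.8868, r_4=2.5882, r_5=0.5774, r_6=0.5176, r_7=0.5774 — all match ✓
No second candidate reproduces the full scan.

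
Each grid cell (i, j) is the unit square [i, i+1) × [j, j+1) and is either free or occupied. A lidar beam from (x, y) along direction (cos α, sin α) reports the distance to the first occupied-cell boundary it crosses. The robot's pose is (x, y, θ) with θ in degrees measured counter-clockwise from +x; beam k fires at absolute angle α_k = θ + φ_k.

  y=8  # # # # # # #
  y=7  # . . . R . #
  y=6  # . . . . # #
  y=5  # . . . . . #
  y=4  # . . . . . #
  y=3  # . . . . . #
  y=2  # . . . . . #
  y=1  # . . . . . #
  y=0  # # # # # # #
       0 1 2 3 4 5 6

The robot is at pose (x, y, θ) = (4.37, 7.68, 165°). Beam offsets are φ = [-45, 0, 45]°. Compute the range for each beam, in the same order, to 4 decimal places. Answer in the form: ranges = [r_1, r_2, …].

ranges = [0.3695, 1.2364, 3.8913]

beam 1: φ=-45°, α=120°
  direction (-0.5000, 0.8660); cell (4,7); t to first gridline: x 0.7400, y 0.3695 (then +2.0000 / +1.1547)
    (4,8) via y @ 0.3695  # hit
  → r_1 = 0.3695
beam 2: φ=0°, α=165°
  direction (-0.9659, 0.2588); cell (4,7); t to first gridline: x 0.3831, y 1.2364 (then +1.0353 / +3.8637)
    (3,7) via x @ 0.3831
    (3,8) via y @ 1.2364  # hit
  → r_2 = 1.2364
beam 3: φ=45°, α=210°
  direction (-0.8660, -0.5000); cell (4,7); t to first gridline: x 0.4272, y 1.3600 (then +1.1547 / +2.0000)
    (3,7) via x @ 0.4272
    (3,6) via y @ 1.3600
    (2,6) via x @ 1.5819
    (1,6) via x @ 2.7366
    (1,5) via y @ 3.3600
    (0,5) via x @ 3.8913  # hit
  → r_3 = 3.8913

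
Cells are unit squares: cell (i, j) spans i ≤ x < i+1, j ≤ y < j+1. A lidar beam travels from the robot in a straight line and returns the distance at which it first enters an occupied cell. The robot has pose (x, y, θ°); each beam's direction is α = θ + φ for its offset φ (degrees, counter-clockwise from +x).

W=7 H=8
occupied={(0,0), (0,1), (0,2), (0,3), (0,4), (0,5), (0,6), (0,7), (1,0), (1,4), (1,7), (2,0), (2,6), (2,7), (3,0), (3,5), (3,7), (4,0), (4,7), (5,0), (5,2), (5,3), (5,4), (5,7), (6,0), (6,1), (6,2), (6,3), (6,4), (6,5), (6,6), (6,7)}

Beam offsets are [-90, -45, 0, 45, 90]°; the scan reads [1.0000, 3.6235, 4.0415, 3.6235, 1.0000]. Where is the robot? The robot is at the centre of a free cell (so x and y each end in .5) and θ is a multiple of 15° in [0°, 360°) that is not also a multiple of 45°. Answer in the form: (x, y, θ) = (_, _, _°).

(x, y, θ) = (4.5, 4.5, 210°)

Enumerate (i+0.5, j+0.5, θ) over the 24 free cells and 16 admissible headings. For each, cast all 5 beams and compare to the given ranges.
  (1.5, 1.5, 30°): beam 1 = 0.5774 ≠ 1.0000 ✗
  (4.5, 6.5, 285°): beam 1 = 1.5529 ≠ 1.0000 ✗
  (5.5, 1.5, 255°): beam 1 = 4.6587 ≠ 1.0000 ✗
  (4.5, 6.5, 330°): beam 2 = 1.9319 ≠ 3.6235 ✗
  …
  (4.5, 4.5, 210°): r_1=1.0000, r_2=3.6235, r_3=4.0415, r_4=3.6235, r_5=1.0000 — all match ✓
Only this pose fits every beam.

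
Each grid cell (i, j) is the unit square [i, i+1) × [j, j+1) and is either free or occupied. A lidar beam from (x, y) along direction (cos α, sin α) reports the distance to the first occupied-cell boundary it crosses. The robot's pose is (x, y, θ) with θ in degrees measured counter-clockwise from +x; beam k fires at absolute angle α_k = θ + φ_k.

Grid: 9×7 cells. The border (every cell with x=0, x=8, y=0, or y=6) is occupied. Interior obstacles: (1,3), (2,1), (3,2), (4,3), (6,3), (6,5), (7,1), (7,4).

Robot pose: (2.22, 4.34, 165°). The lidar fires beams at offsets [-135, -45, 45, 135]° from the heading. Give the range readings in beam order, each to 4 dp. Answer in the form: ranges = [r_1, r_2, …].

ranges = [3.3200, 1.9168, 0.6800, 1.5600]

beam 1: φ=-135°, α=30°
  d=(0.8660,0.5000)  start (2,4)  tX=0.9007 tY=1.3200  stride 1/|dx|=1.1547 1/|dy|=2.0000
    cross x-line → (3,4), t=0.9007
    cross y-line → (3,5), t=1.3200
    cross x-line → (4,5), t=2.0554
    cross x-line → (5,5), t=3.2101
    cross y-line → (5,6), t=3.3200 (wall)
  → r_1 = 3.3200
beam 2: φ=-45°, α=120°
  d=(-0.5000,0.8660)  start (2,4)  tX=0.4400 tY=0.7621  stride 1/|dx|=2.0000 1/|dy|=1.1547
    cross x-line → (1,4), t=0.4400
    cross y-line → (1,5), t=0.7621
    cross y-line → (1,6), t=1.9168 (wall)
  → r_2 = 1.9168
beam 3: φ=45°, α=210°
  d=(-0.8660,-0.5000)  start (2,4)  tX=0.2540 tY=0.6800  stride 1/|dx|=1.1547 1/|dy|=2.0000
    cross x-line → (1,4), t=0.2540
    cross y-line → (1,3), t=0.6800 (wall)
  → r_3 = 0.6800
beam 4: φ=135°, α=300°
  d=(0.5000,-0.8660)  start (2,4)  tX=1.5600 tY=0.3926  stride 1/|dx|=2.0000 1/|dy|=1.1547
    cross y-line → (2,3), t=0.3926
    cross y-line → (2,2), t=1.5473
    cross x-line → (3,2), t=1.5600 (wall)
  → r_4 = 1.5600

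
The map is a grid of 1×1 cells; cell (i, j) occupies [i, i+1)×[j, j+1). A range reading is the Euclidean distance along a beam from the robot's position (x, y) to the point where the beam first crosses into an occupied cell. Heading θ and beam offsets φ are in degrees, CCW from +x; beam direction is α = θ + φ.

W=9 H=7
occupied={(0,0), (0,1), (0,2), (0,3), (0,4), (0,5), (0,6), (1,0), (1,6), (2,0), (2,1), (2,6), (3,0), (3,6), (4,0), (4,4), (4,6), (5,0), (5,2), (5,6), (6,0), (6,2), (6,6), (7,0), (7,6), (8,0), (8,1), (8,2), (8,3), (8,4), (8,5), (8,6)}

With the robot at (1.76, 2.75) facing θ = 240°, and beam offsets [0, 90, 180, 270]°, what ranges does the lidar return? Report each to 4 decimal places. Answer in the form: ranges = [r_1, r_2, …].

beam 1: φ=0°, α=240°
  d=(-0.5000,-0.8660)  start (1,2)  tX=1.5200 tY=0.8660  stride 1/|dx|=2.0000 1/|dy|=1.1547
    cross y-line → (1,1), t=0.8660
    cross x-line → (0,1), t=1.5200 (wall)
  → r_1 = 1.5200
beam 2: φ=90°, α=330°
  d=(0.8660,-0.5000)  start (1,2)  tX=0.2771 tY=1.5000  stride 1/|dx|=1.1547 1/|dy|=2.0000
    cross x-line → (2,2), t=0.2771
    cross x-line → (3,2), t=1.4318
    cross y-line → (3,1), t=1.5000
    cross x-line → (4,1), t=2.5865
    cross y-line → (4,0), t=3.5000 (wall)
  → r_2 = 3.5000
beam 3: φ=180°, α=60°
  d=(0.5000,0.8660)  start (1,2)  tX=0.4800 tY=0.2887  stride 1/|dx|=2.0000 1/|dy|=1.1547
    cross y-line → (1,3), t=0.2887
    cross x-line → (2,3), t=0.4800
    cross y-line → (2,4), t=1.4434
    cross x-line → (3,4), t=2.4800
    cross y-line → (3,5), t=2.5981
    cross y-line → (3,6), t=3.7528 (wall)
  → r_3 = 3.7528
beam 4: φ=270°, α=150°
  d=(-0.8660,0.5000)  start (1,2)  tX=0.8776 tY=0.5000  stride 1/|dx|=1.1547 1/|dy|=2.0000
    cross y-line → (1,3), t=0.5000
    cross x-line → (0,3), t=0.8776 (wall)
  → r_4 = 0.8776

ranges = [1.5200, 3.5000, 3.7528, 0.8776]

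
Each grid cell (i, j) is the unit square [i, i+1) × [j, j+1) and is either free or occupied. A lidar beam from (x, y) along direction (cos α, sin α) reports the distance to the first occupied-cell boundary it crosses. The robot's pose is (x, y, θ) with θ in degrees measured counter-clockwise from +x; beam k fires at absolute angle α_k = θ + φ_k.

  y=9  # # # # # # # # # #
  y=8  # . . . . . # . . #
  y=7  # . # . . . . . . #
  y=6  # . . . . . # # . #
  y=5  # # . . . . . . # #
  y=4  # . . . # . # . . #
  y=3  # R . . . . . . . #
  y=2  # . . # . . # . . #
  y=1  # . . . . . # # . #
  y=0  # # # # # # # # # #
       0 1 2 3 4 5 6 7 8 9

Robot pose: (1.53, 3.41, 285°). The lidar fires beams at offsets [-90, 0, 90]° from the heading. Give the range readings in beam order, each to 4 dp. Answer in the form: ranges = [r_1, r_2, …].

ranges = [0.5487, 2.4950, 2.5571]

beam 1: φ=-90°, α=195°
  dir = (cos 195°, sin 195°) = (-0.9659, -0.2588); from cell (1,3)
  next x-line at t=0.5487, next y-line at t=1.5841; Δt_x=1.0353, Δt_y=3.8637
    x: enter (0,3) at t=0.5487 ← occupied
  → r_1 = 0.5487
beam 2: φ=0°, α=285°
  dir = (cos 285°, sin 285°) = (0.2588, -0.9659); from cell (1,3)
  next x-line at t=1.8159, next y-line at t=0.4245; Δt_x=3.8637, Δt_y=1.0353
    y: enter (1,2) at t=0.4245
    y: enter (1,1) at t=1.4597
    x: enter (2,1) at t=1.8159
    y: enter (2,0) at t=2.4950 ← occupied
  → r_2 = 2.4950
beam 3: φ=90°, α=15°
  dir = (cos 15°, sin 15°) = (0.9659, 0.2588); from cell (1,3)
  next x-line at t=0.4866, next y-line at t=2.2796; Δt_x=1.0353, Δt_y=3.8637
    x: enter (2,3) at t=0.4866
    x: enter (3,3) at t=1.5219
    y: enter (3,4) at t=2.2796
    x: enter (4,4) at t=2.5571 ← occupied
  → r_3 = 2.5571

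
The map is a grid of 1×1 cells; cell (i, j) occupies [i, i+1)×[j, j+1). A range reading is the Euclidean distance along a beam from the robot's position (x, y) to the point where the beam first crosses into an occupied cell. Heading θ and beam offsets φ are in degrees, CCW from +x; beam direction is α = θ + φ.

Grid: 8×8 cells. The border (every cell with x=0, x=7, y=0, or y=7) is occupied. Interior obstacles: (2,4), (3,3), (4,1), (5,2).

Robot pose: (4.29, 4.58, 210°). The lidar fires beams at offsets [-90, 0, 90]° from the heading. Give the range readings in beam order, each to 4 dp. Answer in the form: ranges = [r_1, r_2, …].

ranges = [2.7944, 1.1600, 1.8244]

beam 1: φ=-90°, α=120°
  d=(-0.5000,0.8660)  start (4,4)  tX=0.5800 tY=0.4850  stride 1/|dx|=2.0000 1/|dy|=1.1547
    cross y-line → (4,5), t=0.4850
    cross x-line → (3,5), t=0.5800
    cross y-line → (3,6), t=1.6397
    cross x-line → (2,6), t=2.5800
    cross y-line → (2,7), t=2.7944 (wall)
  → r_1 = 2.7944
beam 2: φ=0°, α=210°
  d=(-0.8660,-0.5000)  start (4,4)  tX=0.3349 tY=1.1600  stride 1/|dx|=1.1547 1/|dy|=2.0000
    cross x-line → (3,4), t=0.3349
    cross y-line → (3,3), t=1.1600 (wall)
  → r_2 = 1.1600
beam 3: φ=90°, α=300°
  d=(0.5000,-0.8660)  start (4,4)  tX=1.4200 tY=0.6697  stride 1/|dx|=2.0000 1/|dy|=1.1547
    cross y-line → (4,3), t=0.6697
    cross x-line → (5,3), t=1.4200
    cross y-line → (5,2), t=1.8244 (wall)
  → r_3 = 1.8244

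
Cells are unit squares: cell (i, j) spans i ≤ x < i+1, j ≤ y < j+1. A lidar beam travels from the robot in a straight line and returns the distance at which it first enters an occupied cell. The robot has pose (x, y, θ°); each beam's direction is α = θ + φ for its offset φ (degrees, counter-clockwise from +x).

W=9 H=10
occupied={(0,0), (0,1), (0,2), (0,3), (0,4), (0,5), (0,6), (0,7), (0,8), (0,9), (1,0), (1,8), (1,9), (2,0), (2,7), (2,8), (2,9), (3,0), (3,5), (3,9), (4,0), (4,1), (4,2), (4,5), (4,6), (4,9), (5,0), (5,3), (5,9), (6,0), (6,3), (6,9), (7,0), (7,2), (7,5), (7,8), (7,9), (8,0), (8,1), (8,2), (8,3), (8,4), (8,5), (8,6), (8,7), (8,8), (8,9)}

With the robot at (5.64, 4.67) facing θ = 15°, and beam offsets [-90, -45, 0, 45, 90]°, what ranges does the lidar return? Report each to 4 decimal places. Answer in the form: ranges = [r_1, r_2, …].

ranges = [0.6936, 1.3400, 1.4080, 3.8452, 4.4827]

beam 1: φ=-90°, α=285°
  cosα=0.2588 sinα=-0.9659 | (5,4) | tMaxX 1.3909 tMaxY 0.6936 | tΔX 3.8637 tΔY 1.0353
    t=0.6936 [y] (5,3) — stop
  → r_1 = 0.6936
beam 2: φ=-45°, α=330°
  cosα=0.8660 sinα=-0.5000 | (5,4) | tMaxX 0.4157 tMaxY 1.3400 | tΔX 1.1547 tΔY 2.0000
    t=0.4157 [x] (6,4)
    t=1.3400 [y] (6,3) — stop
  → r_2 = 1.3400
beam 3: φ=0°, α=15°
  cosα=0.9659 sinα=0.2588 | (5,4) | tMaxX 0.3727 tMaxY 1.2750 | tΔX 1.0353 tΔY 3.8637
    t=0.3727 [x] (6,4)
    t=1.2750 [y] (6,5)
    t=1.4080 [x] (7,5) — stop
  → r_3 = 1.4080
beam 4: φ=45°, α=60°
  cosα=0.5000 sinα=0.8660 | (5,4) | tMaxX 0.7200 tMaxY 0.3811 | tΔX 2.0000 tΔY 1.1547
    t=0.3811 [y] (5,5)
    t=0.7200 [x] (6,5)
    t=1.5358 [y] (6,6)
    t=2.6905 [y] (6,7)
    t=2.7200 [x] (7,7)
    t=3.8452 [y] (7,8) — stop
  → r_4 = 3.8452
beam 5: φ=90°, α=105°
  cosα=-0.2588 sinα=0.9659 | (5,4) | tMaxX 2.4728 tMaxY 0.3416 | tΔX 3.8637 tΔY 1.0353
    t=0.3416 [y] (5,5)
    t=1.3769 [y] (5,6)
    t=2.4122 [y] (5,7)
    t=2.4728 [x] (4,7)
    t=3.4475 [y] (4,8)
    t=4.4827 [y] (4,9) — stop
  → r_5 = 4.4827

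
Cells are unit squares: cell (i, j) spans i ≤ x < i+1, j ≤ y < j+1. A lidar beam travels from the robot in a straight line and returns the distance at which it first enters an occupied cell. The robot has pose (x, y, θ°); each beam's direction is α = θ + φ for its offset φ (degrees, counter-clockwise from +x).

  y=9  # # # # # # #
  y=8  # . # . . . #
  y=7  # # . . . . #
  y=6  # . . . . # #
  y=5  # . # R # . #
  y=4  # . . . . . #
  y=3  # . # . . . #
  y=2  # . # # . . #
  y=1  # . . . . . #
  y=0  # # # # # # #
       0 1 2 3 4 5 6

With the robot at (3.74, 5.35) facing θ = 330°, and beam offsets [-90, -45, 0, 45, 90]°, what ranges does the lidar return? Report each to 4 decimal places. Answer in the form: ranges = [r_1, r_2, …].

beam 1: φ=-90°, α=240°
  direction (-0.5000, -0.8660); cell (3,5); t to first gridline: x 1.4800, y 0.4041 (then +2.0000 / +1.1547)
    (3,4) via y @ 0.4041
    (2,4) via x @ 1.4800
    (2,3) via y @ 1.5588  # hit
  → r_1 = 1.5588
beam 2: φ=-45°, α=285°
  direction (0.2588, -0.9659); cell (3,5); t to first gridline: x 1.0046, y 0.3623 (then +3.8637 / +1.0353)
    (3,4) via y @ 0.3623
    (4,4) via x @ 1.0046
    (4,3) via y @ 1.3976
    (4,2) via y @ 2.4329
    (4,1) via y @ 3.4682
    (4,0) via y @ 4.5035  # hit
  → r_2 = 4.5035
beam 3: φ=0°, α=330°
  direction (0.8660, -0.5000); cell (3,5); t to first gridline: x 0.3002, y 0.7000 (then +1.1547 / +2.0000)
    (4,5) via x @ 0.3002  # hit
  → r_3 = 0.3002
beam 4: φ=45°, α=15°
  direction (0.9659, 0.2588); cell (3,5); t to first gridline: x 0.2692, y 2.5114 (then +1.0353 / +3.8637)
    (4,5) via x @ 0.2692  # hit
  → r_4 = 0.2692
beam 5: φ=90°, α=60°
  direction (0.5000, 0.8660); cell (3,5); t to first gridline: x 0.5200, y 0.7506 (then +2.0000 / +1.1547)
    (4,5) via x @ 0.5200  # hit
  → r_5 = 0.5200

ranges = [1.5588, 4.5035, 0.3002, 0.2692, 0.5200]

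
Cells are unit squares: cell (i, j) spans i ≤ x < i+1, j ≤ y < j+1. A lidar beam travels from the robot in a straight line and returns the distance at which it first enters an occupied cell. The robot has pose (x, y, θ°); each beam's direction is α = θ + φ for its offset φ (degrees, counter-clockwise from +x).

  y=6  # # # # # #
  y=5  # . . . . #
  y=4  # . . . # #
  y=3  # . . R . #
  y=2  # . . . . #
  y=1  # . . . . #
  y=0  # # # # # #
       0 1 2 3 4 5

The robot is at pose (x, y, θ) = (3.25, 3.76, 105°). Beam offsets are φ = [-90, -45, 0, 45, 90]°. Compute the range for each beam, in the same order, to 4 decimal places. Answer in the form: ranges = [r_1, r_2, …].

beam 1: φ=-90°, α=15°
  dir = (cos 15°, sin 15°) = (0.9659, 0.2588); from cell (3,3)
  next x-line at t=0.7765, next y-line at t=0.9273; Δt_x=1.0353, Δt_y=3.8637
    x: enter (4,3) at t=0.7765
    y: enter (4,4) at t=0.9273 ← occupied
  → r_1 = 0.9273
beam 2: φ=-45°, α=60°
  dir = (cos 60°, sin 60°) = (0.5000, 0.8660); from cell (3,3)
  next x-line at t=1.5000, next y-line at t=0.2771; Δt_x=2.0000, Δt_y=1.1547
    y: enter (3,4) at t=0.2771
    y: enter (3,5) at t=1.4318
    x: enter (4,5) at t=1.5000
    y: enter (4,6) at t=2.5865 ← occupied
  → r_2 = 2.5865
beam 3: φ=0°, α=105°
  dir = (cos 105°, sin 105°) = (-0.2588, 0.9659); from cell (3,3)
  next x-line at t=0.9659, next y-line at t=0.2485; Δt_x=3.8637, Δt_y=1.0353
    y: enter (3,4) at t=0.2485
    x: enter (2,4) at t=0.9659
    y: enter (2,5) at t=1.2837
    y: enter (2,6) at t=2.3190 ← occupied
  → r_3 = 2.3190
beam 4: φ=45°, α=150°
  dir = (cos 150°, sin 150°) = (-0.8660, 0.5000); from cell (3,3)
  next x-line at t=0.2887, next y-line at t=0.4800; Δt_x=1.1547, Δt_y=2.0000
    x: enter (2,3) at t=0.2887
    y: enter (2,4) at t=0.4800
    x: enter (1,4) at t=1.4434
    y: enter (1,5) at t=2.4800
    x: enter (0,5) at t=2.5981 ← occupied
  → r_4 = 2.5981
beam 5: φ=90°, α=195°
  dir = (cos 195°, sin 195°) = (-0.9659, -0.2588); from cell (3,3)
  next x-line at t=0.2588, next y-line at t=2.9364; Δt_x=1.0353, Δt_y=3.8637
    x: enter (2,3) at t=0.2588
    x: enter (1,3) at t=1.2941
    x: enter (0,3) at t=2.3294 ← occupied
  → r_5 = 2.3294

ranges = [0.9273, 2.5865, 2.3190, 2.5981, 2.3294]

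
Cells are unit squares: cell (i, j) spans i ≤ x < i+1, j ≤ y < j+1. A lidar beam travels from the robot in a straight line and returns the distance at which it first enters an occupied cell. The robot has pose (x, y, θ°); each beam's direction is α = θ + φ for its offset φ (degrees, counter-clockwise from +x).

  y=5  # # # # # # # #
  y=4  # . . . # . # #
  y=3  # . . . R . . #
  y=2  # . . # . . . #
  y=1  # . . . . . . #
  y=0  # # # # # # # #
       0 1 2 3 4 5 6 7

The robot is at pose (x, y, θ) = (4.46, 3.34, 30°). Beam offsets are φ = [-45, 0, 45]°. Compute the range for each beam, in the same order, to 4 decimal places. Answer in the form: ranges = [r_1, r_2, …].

beam 1: φ=-45°, α=345°
  direction (0.9659, -0.2588); cell (4,3); t to first gridline: x 0.5590, y 1.3137 (then +1.0353 / +3.8637)
    (5,3) via x @ 0.5590
    (5,2) via y @ 1.3137
    (6,2) via x @ 1.5943
    (7,2) via x @ 2.6296  # hit
  → r_1 = 2.6296
beam 2: φ=0°, α=30°
  direction (0.8660, 0.5000); cell (4,3); t to first gridline: x 0.6235, y 1.3200 (then +1.1547 / +2.0000)
    (5,3) via x @ 0.6235
    (5,4) via y @ 1.3200
    (6,4) via x @ 1.7782  # hit
  → r_2 = 1.7782
beam 3: φ=45°, α=75°
  direction (0.2588, 0.9659); cell (4,3); t to first gridline: x 2.0864, y 0.6833 (then +3.8637 / +1.0353)
    (4,4) via y @ 0.6833  # hit
  → r_3 = 0.6833

ranges = [2.6296, 1.7782, 0.6833]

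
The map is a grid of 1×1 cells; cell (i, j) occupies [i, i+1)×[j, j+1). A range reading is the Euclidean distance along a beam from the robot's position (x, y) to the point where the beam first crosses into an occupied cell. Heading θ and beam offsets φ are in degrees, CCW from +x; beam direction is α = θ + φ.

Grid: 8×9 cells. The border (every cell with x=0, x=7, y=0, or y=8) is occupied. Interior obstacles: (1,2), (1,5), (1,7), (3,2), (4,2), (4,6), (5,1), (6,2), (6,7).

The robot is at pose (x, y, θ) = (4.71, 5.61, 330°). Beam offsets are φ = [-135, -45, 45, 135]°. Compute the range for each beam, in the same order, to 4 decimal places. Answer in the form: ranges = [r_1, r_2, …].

beam 1: φ=-135°, α=195°
  cosα=-0.9659 sinα=-0.2588 | (4,5) | tMaxX 0.7350 tMaxY 2.3569 | tΔX 1.0353 tΔY 3.8637
    t=0.7350 [x] (3,5)
    t=1.7703 [x] (2,5)
    t=2.3569 [y] (2,4)
    t=2.8056 [x] (1,4)
    t=3.8409 [x] (0,4) — stop
  → r_1 = 3.8409
beam 2: φ=-45°, α=285°
  cosα=0.2588 sinα=-0.9659 | (4,5) | tMaxX 1.1205 tMaxY 0.6315 | tΔX 3.8637 tΔY 1.0353
    t=0.6315 [y] (4,4)
    t=1.1205 [x] (5,4)
    t=1.6668 [y] (5,3)
    t=2.7021 [y] (5,2)
    t=3.7373 [y] (5,1) — stop
  → r_2 = 3.7373
beam 3: φ=45°, α=15°
  cosα=0.9659 sinα=0.2588 | (4,5) | tMaxX 0.3002 tMaxY 1.5068 | tΔX 1.0353 tΔY 3.8637
    t=0.3002 [x] (5,5)
    t=1.3355 [x] (6,5)
    t=1.5068 [y] (6,6)
    t=2.3708 [x] (7,6) — stop
  → r_3 = 2.3708
beam 4: φ=135°, α=105°
  cosα=-0.2588 sinα=0.9659 | (4,5) | tMaxX 2.7432 tMaxY 0.4038 | tΔX 3.8637 tΔY 1.0353
    t=0.4038 [y] (4,6) — stop
  → r_4 = 0.4038

ranges = [3.8409, 3.7373, 2.3708, 0.4038]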